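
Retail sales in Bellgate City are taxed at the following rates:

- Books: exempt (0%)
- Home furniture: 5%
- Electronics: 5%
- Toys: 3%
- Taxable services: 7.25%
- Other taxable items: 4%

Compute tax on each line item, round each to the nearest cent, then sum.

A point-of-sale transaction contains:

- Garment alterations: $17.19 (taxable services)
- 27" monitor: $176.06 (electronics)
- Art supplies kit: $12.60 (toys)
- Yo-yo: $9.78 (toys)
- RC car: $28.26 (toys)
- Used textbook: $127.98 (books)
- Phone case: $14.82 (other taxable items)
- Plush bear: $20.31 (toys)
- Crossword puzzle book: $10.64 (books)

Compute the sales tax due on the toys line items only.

$2.13

Art supplies kit $12.60: toys → 3% → $0.38
Yo-yo $9.78: toys → 3% → $0.29
RC car $28.26: toys → 3% → $0.85
Plush bear $20.31: toys → 3% → $0.61
Tax on toys = $0.38 + $0.29 + $0.85 + $0.61 = $2.13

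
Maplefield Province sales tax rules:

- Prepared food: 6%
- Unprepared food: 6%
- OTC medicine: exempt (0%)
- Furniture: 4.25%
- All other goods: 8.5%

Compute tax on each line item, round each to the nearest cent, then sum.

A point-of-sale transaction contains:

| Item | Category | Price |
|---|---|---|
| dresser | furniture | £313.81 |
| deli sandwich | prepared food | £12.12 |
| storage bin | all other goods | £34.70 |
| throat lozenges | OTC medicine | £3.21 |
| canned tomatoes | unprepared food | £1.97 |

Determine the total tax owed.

Dresser £313.81: furniture → 4.25% → £13.34
Deli sandwich £12.12: prepared food → 6% → £0.73
Storage bin £34.70: all other goods → 8.5% → £2.95
Throat lozenges £3.21: OTC medicine → 0% → £0.00
Canned tomatoes £1.97: unprepared food → 6% → £0.12
Total tax = £13.34 + £0.73 + £2.95 + £0.12 = £17.14

£17.14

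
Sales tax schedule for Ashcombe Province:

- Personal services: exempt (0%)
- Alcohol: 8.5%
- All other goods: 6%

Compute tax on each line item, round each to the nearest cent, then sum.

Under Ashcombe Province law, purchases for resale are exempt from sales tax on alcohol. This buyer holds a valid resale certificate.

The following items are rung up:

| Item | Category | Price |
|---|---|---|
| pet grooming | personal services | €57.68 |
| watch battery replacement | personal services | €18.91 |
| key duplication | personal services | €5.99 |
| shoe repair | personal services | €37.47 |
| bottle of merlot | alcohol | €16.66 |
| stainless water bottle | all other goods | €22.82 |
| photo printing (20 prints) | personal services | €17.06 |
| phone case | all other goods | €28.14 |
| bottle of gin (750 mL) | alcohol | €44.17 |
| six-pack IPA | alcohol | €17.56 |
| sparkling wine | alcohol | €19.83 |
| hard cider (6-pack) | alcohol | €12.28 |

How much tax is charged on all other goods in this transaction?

Stainless water bottle €22.82: all other goods → 6% → €1.37
Phone case €28.14: all other goods → 6% → €1.69
Tax on all other goods = €1.37 + €1.69 = €3.06

€3.06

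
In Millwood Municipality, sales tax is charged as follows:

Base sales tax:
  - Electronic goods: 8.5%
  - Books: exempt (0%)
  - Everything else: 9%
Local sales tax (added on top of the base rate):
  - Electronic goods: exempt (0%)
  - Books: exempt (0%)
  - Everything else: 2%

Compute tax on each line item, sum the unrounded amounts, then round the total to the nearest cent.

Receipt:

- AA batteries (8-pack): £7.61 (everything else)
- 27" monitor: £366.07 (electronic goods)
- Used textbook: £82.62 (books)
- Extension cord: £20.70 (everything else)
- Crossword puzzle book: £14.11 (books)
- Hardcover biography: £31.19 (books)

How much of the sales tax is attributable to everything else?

AA batteries (8-pack) £7.61: everything else → 9% + 2% local = 11% → £0.8371
Extension cord £20.70: everything else → 9% + 2% local = 11% → £2.277
Tax on everything else: unrounded sum = £3.1141 → £3.11

£3.11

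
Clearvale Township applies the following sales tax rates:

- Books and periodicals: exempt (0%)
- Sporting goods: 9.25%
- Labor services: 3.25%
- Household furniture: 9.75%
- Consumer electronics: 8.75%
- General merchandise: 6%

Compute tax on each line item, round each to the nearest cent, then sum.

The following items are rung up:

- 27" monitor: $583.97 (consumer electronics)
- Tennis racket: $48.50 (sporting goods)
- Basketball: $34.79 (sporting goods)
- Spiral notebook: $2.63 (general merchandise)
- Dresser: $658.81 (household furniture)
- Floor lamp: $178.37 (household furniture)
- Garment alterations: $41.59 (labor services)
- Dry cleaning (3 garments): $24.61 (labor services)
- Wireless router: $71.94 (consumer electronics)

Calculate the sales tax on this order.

27" monitor $583.97: consumer electronics → 8.75% → $51.10
Tennis racket $48.50: sporting goods → 9.25% → $4.49
Basketball $34.79: sporting goods → 9.25% → $3.22
Spiral notebook $2.63: general merchandise → 6% → $0.16
Dresser $658.81: household furniture → 9.75% → $64.23
Floor lamp $178.37: household furniture → 9.75% → $17.39
Garment alterations $41.59: labor services → 3.25% → $1.35
Dry cleaning (3 garments) $24.61: labor services → 3.25% → $0.80
Wireless router $71.94: consumer electronics → 8.75% → $6.29
Total tax = $51.10 + $4.49 + $3.22 + $0.16 + $64.23 + $17.39 + $1.35 + $0.80 + $6.29 = $149.03

$149.03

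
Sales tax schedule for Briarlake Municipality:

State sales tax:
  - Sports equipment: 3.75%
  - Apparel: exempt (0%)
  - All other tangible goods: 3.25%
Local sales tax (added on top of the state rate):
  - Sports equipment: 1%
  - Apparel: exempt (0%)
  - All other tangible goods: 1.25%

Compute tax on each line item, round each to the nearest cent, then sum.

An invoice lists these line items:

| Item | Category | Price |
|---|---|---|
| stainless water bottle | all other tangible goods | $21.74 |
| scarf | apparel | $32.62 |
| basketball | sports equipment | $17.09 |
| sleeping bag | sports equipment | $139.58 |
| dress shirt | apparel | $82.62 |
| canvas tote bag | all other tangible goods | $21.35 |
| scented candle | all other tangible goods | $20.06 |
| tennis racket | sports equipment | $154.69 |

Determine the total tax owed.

$17.63

Stainless water bottle $21.74: all other tangible goods → 3.25% + 1.25% local = 4.5% → $0.98
Scarf $32.62: apparel → 0% + 0% local = 0% → $0.00
Basketball $17.09: sports equipment → 3.75% + 1% local = 4.75% → $0.81
Sleeping bag $139.58: sports equipment → 3.75% + 1% local = 4.75% → $6.63
Dress shirt $82.62: apparel → 0% + 0% local = 0% → $0.00
Canvas tote bag $21.35: all other tangible goods → 3.25% + 1.25% local = 4.5% → $0.96
Scented candle $20.06: all other tangible goods → 3.25% + 1.25% local = 4.5% → $0.90
Tennis racket $154.69: sports equipment → 3.75% + 1% local = 4.75% → $7.35
Total tax = $0.98 + $0.81 + $6.63 + $0.96 + $0.90 + $7.35 = $17.63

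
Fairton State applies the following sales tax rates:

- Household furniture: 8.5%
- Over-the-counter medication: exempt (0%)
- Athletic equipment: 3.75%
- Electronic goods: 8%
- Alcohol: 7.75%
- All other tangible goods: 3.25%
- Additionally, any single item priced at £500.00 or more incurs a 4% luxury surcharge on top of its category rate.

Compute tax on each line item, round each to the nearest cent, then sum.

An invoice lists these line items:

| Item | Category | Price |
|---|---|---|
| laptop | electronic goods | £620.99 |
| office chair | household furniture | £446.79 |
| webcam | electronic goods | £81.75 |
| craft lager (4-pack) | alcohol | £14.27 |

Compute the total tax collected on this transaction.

£120.15

Laptop £620.99: electronic goods → 8% + 4% surcharge = 12% → £74.52
Office chair £446.79: household furniture → 8.5% → £37.98
Webcam £81.75: electronic goods → 8% → £6.54
Craft lager (4-pack) £14.27: alcohol → 7.75% → £1.11
Total tax = £74.52 + £37.98 + £6.54 + £1.11 = £120.15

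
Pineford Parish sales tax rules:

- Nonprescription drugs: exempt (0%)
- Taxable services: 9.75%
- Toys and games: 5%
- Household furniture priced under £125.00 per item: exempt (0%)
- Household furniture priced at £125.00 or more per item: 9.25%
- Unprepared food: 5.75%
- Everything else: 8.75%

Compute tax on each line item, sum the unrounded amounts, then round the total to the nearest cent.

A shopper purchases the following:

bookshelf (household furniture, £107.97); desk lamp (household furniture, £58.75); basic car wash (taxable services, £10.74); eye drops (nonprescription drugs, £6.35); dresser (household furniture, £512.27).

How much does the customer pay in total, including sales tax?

Bookshelf £107.97: household furniture, under £125.00 → 0% → £0.00
Desk lamp £58.75: household furniture, under £125.00 → 0% → £0.00
Basic car wash £10.74: taxable services → 9.75% → £1.04715
Eye drops £6.35: nonprescription drugs → 0% → £0.00
Dresser £512.27: household furniture, £125.00 or more → 9.25% → £47.384975
Subtotal = £696.08; unrounded tax = £48.432125 → £48.43; total due = £744.51

£744.51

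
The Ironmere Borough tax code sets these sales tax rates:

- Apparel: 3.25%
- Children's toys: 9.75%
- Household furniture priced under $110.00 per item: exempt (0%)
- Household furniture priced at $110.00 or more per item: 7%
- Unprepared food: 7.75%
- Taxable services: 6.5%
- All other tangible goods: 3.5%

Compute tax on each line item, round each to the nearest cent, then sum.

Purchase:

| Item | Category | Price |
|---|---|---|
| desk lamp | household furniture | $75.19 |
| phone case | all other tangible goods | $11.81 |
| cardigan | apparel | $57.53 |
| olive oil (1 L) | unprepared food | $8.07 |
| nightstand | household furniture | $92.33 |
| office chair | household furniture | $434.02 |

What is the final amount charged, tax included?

$712.24

Desk lamp $75.19: household furniture, under $110.00 → 0% → $0.00
Phone case $11.81: all other tangible goods → 3.5% → $0.41
Cardigan $57.53: apparel → 3.25% → $1.87
Olive oil (1 L) $8.07: unprepared food → 7.75% → $0.63
Nightstand $92.33: household furniture, under $110.00 → 0% → $0.00
Office chair $434.02: household furniture, $110.00 or more → 7% → $30.38
Subtotal = $678.95; tax = $33.29; total due = $712.24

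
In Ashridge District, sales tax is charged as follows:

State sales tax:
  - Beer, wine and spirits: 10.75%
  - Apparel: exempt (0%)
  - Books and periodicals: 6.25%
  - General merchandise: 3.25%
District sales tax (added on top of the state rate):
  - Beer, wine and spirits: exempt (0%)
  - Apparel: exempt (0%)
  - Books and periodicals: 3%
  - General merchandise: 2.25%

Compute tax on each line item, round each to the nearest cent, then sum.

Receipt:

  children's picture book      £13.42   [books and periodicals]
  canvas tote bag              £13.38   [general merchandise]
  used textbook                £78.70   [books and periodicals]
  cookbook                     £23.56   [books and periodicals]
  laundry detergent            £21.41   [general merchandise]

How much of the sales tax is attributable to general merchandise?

£1.92

Canvas tote bag £13.38: general merchandise → 3.25% + 2.25% district = 5.5% → £0.74
Laundry detergent £21.41: general merchandise → 3.25% + 2.25% district = 5.5% → £1.18
Tax on general merchandise = £0.74 + £1.18 = £1.92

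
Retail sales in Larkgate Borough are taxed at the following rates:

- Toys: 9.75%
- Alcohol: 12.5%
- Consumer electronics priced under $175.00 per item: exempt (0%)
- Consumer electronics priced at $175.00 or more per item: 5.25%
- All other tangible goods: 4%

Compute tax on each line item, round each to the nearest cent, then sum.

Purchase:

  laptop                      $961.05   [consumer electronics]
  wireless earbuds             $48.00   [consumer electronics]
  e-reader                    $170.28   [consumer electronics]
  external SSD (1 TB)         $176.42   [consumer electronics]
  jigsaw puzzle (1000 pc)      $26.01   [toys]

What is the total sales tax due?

$62.26

Laptop $961.05: consumer electronics, $175.00 or more → 5.25% → $50.46
Wireless earbuds $48.00: consumer electronics, under $175.00 → 0% → $0.00
E-reader $170.28: consumer electronics, under $175.00 → 0% → $0.00
External SSD (1 TB) $176.42: consumer electronics, $175.00 or more → 5.25% → $9.26
Jigsaw puzzle (1000 pc) $26.01: toys → 9.75% → $2.54
Total tax = $50.46 + $9.26 + $2.54 = $62.26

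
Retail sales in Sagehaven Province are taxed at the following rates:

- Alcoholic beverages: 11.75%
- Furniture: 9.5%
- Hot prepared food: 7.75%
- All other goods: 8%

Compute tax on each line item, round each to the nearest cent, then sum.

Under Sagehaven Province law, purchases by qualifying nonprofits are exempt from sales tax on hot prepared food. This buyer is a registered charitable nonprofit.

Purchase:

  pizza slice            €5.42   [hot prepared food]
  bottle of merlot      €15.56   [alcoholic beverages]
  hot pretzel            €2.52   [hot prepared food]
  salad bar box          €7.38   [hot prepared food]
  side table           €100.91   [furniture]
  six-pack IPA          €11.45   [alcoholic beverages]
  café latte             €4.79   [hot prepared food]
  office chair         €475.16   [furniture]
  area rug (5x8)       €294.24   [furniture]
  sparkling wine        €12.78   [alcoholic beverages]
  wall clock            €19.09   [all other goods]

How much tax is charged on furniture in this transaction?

Side table €100.91: furniture → 9.5% → €9.59
Office chair €475.16: furniture → 9.5% → €45.14
Area rug (5x8) €294.24: furniture → 9.5% → €27.95
Tax on furniture = €9.59 + €45.14 + €27.95 = €82.68

€82.68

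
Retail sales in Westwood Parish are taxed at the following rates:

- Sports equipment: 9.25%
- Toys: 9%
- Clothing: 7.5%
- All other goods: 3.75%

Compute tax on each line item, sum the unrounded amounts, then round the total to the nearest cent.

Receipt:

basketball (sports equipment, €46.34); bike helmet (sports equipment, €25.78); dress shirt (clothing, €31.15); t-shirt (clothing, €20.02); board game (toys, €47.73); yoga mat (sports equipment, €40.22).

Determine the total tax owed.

€18.52

Basketball €46.34: sports equipment → 9.25% → €4.28645
Bike helmet €25.78: sports equipment → 9.25% → €2.38465
Dress shirt €31.15: clothing → 7.5% → €2.33625
T-shirt €20.02: clothing → 7.5% → €1.5015
Board game €47.73: toys → 9% → €4.2957
Yoga mat €40.22: sports equipment → 9.25% → €3.72035
Unrounded tax sum = €18.5249 → €18.52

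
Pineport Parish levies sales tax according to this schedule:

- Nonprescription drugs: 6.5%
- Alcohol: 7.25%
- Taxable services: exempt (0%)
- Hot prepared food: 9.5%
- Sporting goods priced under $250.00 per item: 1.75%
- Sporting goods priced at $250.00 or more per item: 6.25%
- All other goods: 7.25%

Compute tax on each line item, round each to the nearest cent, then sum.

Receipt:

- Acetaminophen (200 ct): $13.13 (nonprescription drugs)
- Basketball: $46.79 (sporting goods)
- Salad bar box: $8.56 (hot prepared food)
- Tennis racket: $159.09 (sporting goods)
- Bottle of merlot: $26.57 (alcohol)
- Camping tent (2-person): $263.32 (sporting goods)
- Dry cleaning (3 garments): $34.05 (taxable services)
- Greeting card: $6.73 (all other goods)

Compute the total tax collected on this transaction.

$24.14

Acetaminophen (200 ct) $13.13: nonprescription drugs → 6.5% → $0.85
Basketball $46.79: sporting goods, under $250.00 → 1.75% → $0.82
Salad bar box $8.56: hot prepared food → 9.5% → $0.81
Tennis racket $159.09: sporting goods, under $250.00 → 1.75% → $2.78
Bottle of merlot $26.57: alcohol → 7.25% → $1.93
Camping tent (2-person) $263.32: sporting goods, $250.00 or more → 6.25% → $16.46
Dry cleaning (3 garments) $34.05: taxable services → 0% → $0.00
Greeting card $6.73: all other goods → 7.25% → $0.49
Total tax = $0.85 + $0.82 + $0.81 + $2.78 + $1.93 + $16.46 + $0.49 = $24.14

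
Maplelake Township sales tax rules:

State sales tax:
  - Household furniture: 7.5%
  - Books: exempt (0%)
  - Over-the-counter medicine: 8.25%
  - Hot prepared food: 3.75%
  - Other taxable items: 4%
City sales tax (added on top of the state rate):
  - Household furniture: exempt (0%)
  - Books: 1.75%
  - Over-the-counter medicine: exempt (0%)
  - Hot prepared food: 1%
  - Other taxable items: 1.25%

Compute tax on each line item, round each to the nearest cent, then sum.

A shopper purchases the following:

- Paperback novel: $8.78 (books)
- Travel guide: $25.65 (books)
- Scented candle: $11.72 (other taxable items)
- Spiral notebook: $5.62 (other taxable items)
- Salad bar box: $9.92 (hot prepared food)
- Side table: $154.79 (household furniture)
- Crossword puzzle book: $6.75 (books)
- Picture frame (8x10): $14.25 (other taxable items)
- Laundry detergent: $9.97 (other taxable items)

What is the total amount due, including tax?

Paperback novel $8.78: books → 0% + 1.75% city = 1.75% → $0.15
Travel guide $25.65: books → 0% + 1.75% city = 1.75% → $0.45
Scented candle $11.72: other taxable items → 4% + 1.25% city = 5.25% → $0.62
Spiral notebook $5.62: other taxable items → 4% + 1.25% city = 5.25% → $0.30
Salad bar box $9.92: hot prepared food → 3.75% + 1% city = 4.75% → $0.47
Side table $154.79: household furniture → 7.5% + 0% city = 7.5% → $11.61
Crossword puzzle book $6.75: books → 0% + 1.75% city = 1.75% → $0.12
Picture frame (8x10) $14.25: other taxable items → 4% + 1.25% city = 5.25% → $0.75
Laundry detergent $9.97: other taxable items → 4% + 1.25% city = 5.25% → $0.52
Subtotal = $247.45; tax = $14.99; total due = $262.44

$262.44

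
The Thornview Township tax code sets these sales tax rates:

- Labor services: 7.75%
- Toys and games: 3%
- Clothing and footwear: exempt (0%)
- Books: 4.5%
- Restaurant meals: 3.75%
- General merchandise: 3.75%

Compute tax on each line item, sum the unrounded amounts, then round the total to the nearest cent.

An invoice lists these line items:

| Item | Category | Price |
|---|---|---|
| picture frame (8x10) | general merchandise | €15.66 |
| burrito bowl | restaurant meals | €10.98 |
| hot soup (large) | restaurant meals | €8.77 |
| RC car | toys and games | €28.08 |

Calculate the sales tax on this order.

€2.17

Picture frame (8x10) €15.66: general merchandise → 3.75% → €0.58725
Burrito bowl €10.98: restaurant meals → 3.75% → €0.41175
Hot soup (large) €8.77: restaurant meals → 3.75% → €0.328875
RC car €28.08: toys and games → 3% → €0.8424
Unrounded tax sum = €2.170275 → €2.17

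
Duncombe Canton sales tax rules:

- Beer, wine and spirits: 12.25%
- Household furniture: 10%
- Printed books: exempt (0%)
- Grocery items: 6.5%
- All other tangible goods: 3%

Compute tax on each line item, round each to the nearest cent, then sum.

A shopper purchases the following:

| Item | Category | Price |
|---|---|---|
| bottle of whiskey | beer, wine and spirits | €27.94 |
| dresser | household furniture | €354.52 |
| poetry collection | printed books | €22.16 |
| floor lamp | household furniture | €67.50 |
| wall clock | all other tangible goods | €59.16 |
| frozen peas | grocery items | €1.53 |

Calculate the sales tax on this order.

Bottle of whiskey €27.94: beer, wine and spirits → 12.25% → €3.42
Dresser €354.52: household furniture → 10% → €35.45
Poetry collection €22.16: printed books → 0% → €0.00
Floor lamp €67.50: household furniture → 10% → €6.75
Wall clock €59.16: all other tangible goods → 3% → €1.77
Frozen peas €1.53: grocery items → 6.5% → €0.10
Total tax = €3.42 + €35.45 + €6.75 + €1.77 + €0.10 = €47.49

€47.49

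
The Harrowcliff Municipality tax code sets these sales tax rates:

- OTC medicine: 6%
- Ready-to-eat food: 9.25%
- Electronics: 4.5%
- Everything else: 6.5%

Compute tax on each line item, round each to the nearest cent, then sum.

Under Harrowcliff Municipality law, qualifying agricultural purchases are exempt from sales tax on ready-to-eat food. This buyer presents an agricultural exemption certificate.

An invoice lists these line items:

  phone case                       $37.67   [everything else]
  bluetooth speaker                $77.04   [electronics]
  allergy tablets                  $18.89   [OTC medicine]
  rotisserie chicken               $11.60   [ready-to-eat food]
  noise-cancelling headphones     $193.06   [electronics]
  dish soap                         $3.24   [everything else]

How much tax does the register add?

Phone case $37.67: everything else → 6.5% → $2.45
Bluetooth speaker $77.04: electronics → 4.5% → $3.47
Allergy tablets $18.89: OTC medicine → 6% → $1.13
Rotisserie chicken $11.60: ready-to-eat food, buyer-exempt → 0% → $0.00
Noise-cancelling headphones $193.06: electronics → 4.5% → $8.69
Dish soap $3.24: everything else → 6.5% → $0.21
Total tax = $2.45 + $3.47 + $1.13 + $8.69 + $0.21 = $15.95

$15.95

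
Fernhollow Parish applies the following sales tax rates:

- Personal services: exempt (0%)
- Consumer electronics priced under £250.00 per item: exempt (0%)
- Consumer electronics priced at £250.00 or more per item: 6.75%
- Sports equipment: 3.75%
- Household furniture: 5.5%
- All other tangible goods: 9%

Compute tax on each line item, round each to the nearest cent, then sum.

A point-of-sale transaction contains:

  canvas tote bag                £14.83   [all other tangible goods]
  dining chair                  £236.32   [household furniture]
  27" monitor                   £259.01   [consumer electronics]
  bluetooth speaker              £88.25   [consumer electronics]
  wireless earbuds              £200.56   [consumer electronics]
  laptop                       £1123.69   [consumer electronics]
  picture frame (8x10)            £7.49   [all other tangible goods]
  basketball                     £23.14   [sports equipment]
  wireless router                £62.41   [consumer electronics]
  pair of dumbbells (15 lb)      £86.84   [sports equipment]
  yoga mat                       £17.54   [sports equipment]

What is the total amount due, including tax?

Canvas tote bag £14.83: all other tangible goods → 9% → £1.33
Dining chair £236.32: household furniture → 5.5% → £13.00
27" monitor £259.01: consumer electronics, £250.00 or more → 6.75% → £17.48
Bluetooth speaker £88.25: consumer electronics, under £250.00 → 0% → £0.00
Wireless earbuds £200.56: consumer electronics, under £250.00 → 0% → £0.00
Laptop £1123.69: consumer electronics, £250.00 or more → 6.75% → £75.85
Picture frame (8x10) £7.49: all other tangible goods → 9% → £0.67
Basketball £23.14: sports equipment → 3.75% → £0.87
Wireless router £62.41: consumer electronics, under £250.00 → 0% → £0.00
Pair of dumbbells (15 lb) £86.84: sports equipment → 3.75% → £3.26
Yoga mat £17.54: sports equipment → 3.75% → £0.66
Subtotal = £2120.08; tax = £113.12; total due = £2233.20

£2233.20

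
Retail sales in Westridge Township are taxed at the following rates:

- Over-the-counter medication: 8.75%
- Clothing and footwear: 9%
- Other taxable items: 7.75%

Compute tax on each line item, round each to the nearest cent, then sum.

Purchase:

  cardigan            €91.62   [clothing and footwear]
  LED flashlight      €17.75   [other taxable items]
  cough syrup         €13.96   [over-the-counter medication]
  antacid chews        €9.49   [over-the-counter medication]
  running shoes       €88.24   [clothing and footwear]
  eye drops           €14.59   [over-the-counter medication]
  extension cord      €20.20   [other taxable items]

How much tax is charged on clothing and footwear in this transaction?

€16.19

Cardigan €91.62: clothing and footwear → 9% → €8.25
Running shoes €88.24: clothing and footwear → 9% → €7.94
Tax on clothing and footwear = €8.25 + €7.94 = €16.19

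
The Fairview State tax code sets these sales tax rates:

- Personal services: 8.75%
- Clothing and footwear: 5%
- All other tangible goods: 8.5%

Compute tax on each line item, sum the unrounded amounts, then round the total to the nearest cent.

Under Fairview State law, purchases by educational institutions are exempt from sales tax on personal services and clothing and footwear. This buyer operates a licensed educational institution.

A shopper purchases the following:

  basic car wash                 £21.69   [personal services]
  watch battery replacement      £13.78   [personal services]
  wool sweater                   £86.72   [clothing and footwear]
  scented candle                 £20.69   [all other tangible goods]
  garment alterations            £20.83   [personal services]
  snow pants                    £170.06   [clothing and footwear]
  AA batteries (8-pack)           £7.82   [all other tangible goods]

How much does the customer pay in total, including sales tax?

Basic car wash £21.69: personal services, buyer-exempt → 0% → £0.00
Watch battery replacement £13.78: personal services, buyer-exempt → 0% → £0.00
Wool sweater £86.72: clothing and footwear, buyer-exempt → 0% → £0.00
Scented candle £20.69: all other tangible goods → 8.5% → £1.75865
Garment alterations £20.83: personal services, buyer-exempt → 0% → £0.00
Snow pants £170.06: clothing and footwear, buyer-exempt → 0% → £0.00
AA batteries (8-pack) £7.82: all other tangible goods → 8.5% → £0.6647
Subtotal = £341.59; unrounded tax = £2.42335 → £2.42; total due = £344.01

£344.01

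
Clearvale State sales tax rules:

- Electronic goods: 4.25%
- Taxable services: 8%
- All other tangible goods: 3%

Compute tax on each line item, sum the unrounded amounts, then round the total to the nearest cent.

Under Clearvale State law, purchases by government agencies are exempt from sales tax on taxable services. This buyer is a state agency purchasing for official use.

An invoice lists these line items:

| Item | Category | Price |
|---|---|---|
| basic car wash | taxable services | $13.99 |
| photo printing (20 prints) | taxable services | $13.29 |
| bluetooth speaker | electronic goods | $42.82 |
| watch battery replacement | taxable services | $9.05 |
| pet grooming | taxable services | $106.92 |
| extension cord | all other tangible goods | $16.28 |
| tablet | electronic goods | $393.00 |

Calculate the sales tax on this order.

$19.01

Basic car wash $13.99: taxable services, buyer-exempt → 0% → $0.00
Photo printing (20 prints) $13.29: taxable services, buyer-exempt → 0% → $0.00
Bluetooth speaker $42.82: electronic goods → 4.25% → $1.81985
Watch battery replacement $9.05: taxable services, buyer-exempt → 0% → $0.00
Pet grooming $106.92: taxable services, buyer-exempt → 0% → $0.00
Extension cord $16.28: all other tangible goods → 3% → $0.4884
Tablet $393.00: electronic goods → 4.25% → $16.7025
Unrounded tax sum = $19.01075 → $19.01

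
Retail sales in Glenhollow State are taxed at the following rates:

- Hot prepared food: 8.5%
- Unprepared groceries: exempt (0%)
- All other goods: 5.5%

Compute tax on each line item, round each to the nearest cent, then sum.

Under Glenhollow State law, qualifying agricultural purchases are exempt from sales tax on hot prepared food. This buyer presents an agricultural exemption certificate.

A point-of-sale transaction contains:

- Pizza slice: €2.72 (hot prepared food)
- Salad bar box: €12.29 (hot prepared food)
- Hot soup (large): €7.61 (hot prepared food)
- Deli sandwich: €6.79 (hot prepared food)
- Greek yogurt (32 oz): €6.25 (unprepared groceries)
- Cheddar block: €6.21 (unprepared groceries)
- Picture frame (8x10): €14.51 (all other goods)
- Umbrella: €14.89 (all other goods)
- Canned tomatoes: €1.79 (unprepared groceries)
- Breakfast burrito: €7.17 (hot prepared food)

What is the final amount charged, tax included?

€81.85

Pizza slice €2.72: hot prepared food, buyer-exempt → 0% → €0.00
Salad bar box €12.29: hot prepared food, buyer-exempt → 0% → €0.00
Hot soup (large) €7.61: hot prepared food, buyer-exempt → 0% → €0.00
Deli sandwich €6.79: hot prepared food, buyer-exempt → 0% → €0.00
Greek yogurt (32 oz) €6.25: unprepared groceries → 0% → €0.00
Cheddar block €6.21: unprepared groceries → 0% → €0.00
Picture frame (8x10) €14.51: all other goods → 5.5% → €0.80
Umbrella €14.89: all other goods → 5.5% → €0.82
Canned tomatoes €1.79: unprepared groceries → 0% → €0.00
Breakfast burrito €7.17: hot prepared food, buyer-exempt → 0% → €0.00
Subtotal = €80.23; tax = €1.62; total due = €81.85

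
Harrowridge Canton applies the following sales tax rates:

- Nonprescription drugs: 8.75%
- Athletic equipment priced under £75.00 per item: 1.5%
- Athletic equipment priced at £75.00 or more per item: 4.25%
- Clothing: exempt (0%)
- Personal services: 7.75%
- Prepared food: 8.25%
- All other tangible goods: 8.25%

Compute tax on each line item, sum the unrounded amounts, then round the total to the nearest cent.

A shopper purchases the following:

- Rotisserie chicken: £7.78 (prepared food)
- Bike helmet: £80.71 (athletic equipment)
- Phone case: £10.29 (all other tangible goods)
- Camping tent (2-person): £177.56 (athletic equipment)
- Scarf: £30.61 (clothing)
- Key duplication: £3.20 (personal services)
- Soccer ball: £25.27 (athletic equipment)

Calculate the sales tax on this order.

£13.09

Rotisserie chicken £7.78: prepared food → 8.25% → £0.64185
Bike helmet £80.71: athletic equipment, £75.00 or more → 4.25% → £3.430175
Phone case £10.29: all other tangible goods → 8.25% → £0.848925
Camping tent (2-person) £177.56: athletic equipment, £75.00 or more → 4.25% → £7.5463
Scarf £30.61: clothing → 0% → £0.00
Key duplication £3.20: personal services → 7.75% → £0.248
Soccer ball £25.27: athletic equipment, under £75.00 → 1.5% → £0.37905
Unrounded tax sum = £13.0943 → £13.09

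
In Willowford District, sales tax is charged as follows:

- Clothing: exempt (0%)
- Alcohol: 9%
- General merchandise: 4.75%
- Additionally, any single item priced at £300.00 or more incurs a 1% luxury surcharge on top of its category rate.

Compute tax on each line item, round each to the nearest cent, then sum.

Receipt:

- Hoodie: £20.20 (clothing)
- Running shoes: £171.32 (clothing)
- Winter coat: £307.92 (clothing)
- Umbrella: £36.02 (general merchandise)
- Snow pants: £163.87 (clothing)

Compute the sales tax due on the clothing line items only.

Hoodie £20.20: clothing → 0% → £0.00
Running shoes £171.32: clothing → 0% → £0.00
Winter coat £307.92: clothing → 0% + 1% surcharge = 1% → £3.08
Snow pants £163.87: clothing → 0% → £0.00
Tax on clothing = £0.00 + £0.00 + £3.08 + £0.00 = £3.08

£3.08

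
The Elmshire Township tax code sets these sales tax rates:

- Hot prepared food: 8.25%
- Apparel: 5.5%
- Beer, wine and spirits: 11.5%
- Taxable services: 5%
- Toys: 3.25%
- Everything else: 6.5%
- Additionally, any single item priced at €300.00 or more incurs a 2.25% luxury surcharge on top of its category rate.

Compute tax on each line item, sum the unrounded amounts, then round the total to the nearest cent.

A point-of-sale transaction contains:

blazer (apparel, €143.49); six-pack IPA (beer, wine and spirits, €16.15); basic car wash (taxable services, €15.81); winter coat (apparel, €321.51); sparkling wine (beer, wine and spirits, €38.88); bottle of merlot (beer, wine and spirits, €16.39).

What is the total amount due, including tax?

Blazer €143.49: apparel → 5.5% → €7.89195
Six-pack IPA €16.15: beer, wine and spirits → 11.5% → €1.85725
Basic car wash €15.81: taxable services → 5% → €0.7905
Winter coat €321.51: apparel → 5.5% + 2.25% surcharge = 7.75% → €24.917025
Sparkling wine €38.88: beer, wine and spirits → 11.5% → €4.4712
Bottle of merlot €16.39: beer, wine and spirits → 11.5% → €1.88485
Subtotal = €552.23; unrounded tax = €41.812775 → €41.81; total due = €594.04

€594.04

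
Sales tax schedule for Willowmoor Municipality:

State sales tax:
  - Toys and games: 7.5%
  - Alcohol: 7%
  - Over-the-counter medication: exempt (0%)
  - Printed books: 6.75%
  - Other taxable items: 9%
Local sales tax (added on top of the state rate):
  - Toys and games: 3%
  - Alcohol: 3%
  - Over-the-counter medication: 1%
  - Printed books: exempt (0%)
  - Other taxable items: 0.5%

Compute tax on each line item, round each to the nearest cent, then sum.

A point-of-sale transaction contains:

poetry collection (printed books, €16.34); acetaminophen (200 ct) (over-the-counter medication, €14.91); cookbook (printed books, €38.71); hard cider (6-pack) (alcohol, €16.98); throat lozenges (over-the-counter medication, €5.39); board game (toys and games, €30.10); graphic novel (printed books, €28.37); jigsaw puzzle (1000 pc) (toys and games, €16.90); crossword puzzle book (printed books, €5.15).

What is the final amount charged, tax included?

€185.65

Poetry collection €16.34: printed books → 6.75% + 0% local = 6.75% → €1.10
Acetaminophen (200 ct) €14.91: over-the-counter medication → 0% + 1% local = 1% → €0.15
Cookbook €38.71: printed books → 6.75% + 0% local = 6.75% → €2.61
Hard cider (6-pack) €16.98: alcohol → 7% + 3% local = 10% → €1.70
Throat lozenges €5.39: over-the-counter medication → 0% + 1% local = 1% → €0.05
Board game €30.10: toys and games → 7.5% + 3% local = 10.5% → €3.16
Graphic novel €28.37: printed books → 6.75% + 0% local = 6.75% → €1.91
Jigsaw puzzle (1000 pc) €16.90: toys and games → 7.5% + 3% local = 10.5% → €1.77
Crossword puzzle book €5.15: printed books → 6.75% + 0% local = 6.75% → €0.35
Subtotal = €172.85; tax = €12.80; total due = €185.65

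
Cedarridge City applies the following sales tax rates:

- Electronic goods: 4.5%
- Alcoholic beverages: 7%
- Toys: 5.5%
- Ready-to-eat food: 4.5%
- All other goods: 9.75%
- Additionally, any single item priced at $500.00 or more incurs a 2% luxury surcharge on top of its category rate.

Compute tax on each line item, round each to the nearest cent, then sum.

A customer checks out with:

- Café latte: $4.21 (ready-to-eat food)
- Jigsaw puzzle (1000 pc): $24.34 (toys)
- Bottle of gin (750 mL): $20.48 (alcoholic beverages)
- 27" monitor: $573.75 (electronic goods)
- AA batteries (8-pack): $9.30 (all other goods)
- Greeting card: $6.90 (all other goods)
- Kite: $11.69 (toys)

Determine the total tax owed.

$42.47

Café latte $4.21: ready-to-eat food → 4.5% → $0.19
Jigsaw puzzle (1000 pc) $24.34: toys → 5.5% → $1.34
Bottle of gin (750 mL) $20.48: alcoholic beverages → 7% → $1.43
27" monitor $573.75: electronic goods → 4.5% + 2% surcharge = 6.5% → $37.29
AA batteries (8-pack) $9.30: all other goods → 9.75% → $0.91
Greeting card $6.90: all other goods → 9.75% → $0.67
Kite $11.69: toys → 5.5% → $0.64
Total tax = $0.19 + $1.34 + $1.43 + $37.29 + $0.91 + $0.67 + $0.64 = $42.47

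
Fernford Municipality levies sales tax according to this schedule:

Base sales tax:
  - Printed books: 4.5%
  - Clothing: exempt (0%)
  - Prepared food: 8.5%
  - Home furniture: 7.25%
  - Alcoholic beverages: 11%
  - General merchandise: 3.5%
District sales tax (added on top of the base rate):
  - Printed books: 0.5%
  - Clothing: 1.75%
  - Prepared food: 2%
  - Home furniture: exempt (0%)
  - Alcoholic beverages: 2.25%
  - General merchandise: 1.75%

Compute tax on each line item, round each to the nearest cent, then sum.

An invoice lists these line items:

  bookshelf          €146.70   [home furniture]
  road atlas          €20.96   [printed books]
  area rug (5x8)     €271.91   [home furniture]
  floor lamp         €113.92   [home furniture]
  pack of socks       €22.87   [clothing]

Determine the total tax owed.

Bookshelf €146.70: home furniture → 7.25% + 0% district = 7.25% → €10.64
Road atlas €20.96: printed books → 4.5% + 0.5% district = 5% → €1.05
Area rug (5x8) €271.91: home furniture → 7.25% + 0% district = 7.25% → €19.71
Floor lamp €113.92: home furniture → 7.25% + 0% district = 7.25% → €8.26
Pack of socks €22.87: clothing → 0% + 1.75% district = 1.75% → €0.40
Total tax = €10.64 + €1.05 + €19.71 + €8.26 + €0.40 = €40.06

€40.06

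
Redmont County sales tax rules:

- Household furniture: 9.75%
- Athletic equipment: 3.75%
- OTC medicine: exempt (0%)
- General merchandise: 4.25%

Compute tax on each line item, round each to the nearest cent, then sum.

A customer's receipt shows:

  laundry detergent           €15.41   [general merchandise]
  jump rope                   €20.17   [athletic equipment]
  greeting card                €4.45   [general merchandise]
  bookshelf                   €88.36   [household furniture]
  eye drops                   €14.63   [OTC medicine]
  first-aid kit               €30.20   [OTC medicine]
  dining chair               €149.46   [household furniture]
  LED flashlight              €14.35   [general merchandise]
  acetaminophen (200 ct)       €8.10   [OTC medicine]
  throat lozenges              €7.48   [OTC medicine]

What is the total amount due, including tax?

Laundry detergent €15.41: general merchandise → 4.25% → €0.65
Jump rope €20.17: athletic equipment → 3.75% → €0.76
Greeting card €4.45: general merchandise → 4.25% → €0.19
Bookshelf €88.36: household furniture → 9.75% → €8.62
Eye drops €14.63: OTC medicine → 0% → €0.00
First-aid kit €30.20: OTC medicine → 0% → €0.00
Dining chair €149.46: household furniture → 9.75% → €14.57
LED flashlight €14.35: general merchandise → 4.25% → €0.61
Acetaminophen (200 ct) €8.10: OTC medicine → 0% → €0.00
Throat lozenges €7.48: OTC medicine → 0% → €0.00
Subtotal = €352.61; tax = €25.40; total due = €378.01

€378.01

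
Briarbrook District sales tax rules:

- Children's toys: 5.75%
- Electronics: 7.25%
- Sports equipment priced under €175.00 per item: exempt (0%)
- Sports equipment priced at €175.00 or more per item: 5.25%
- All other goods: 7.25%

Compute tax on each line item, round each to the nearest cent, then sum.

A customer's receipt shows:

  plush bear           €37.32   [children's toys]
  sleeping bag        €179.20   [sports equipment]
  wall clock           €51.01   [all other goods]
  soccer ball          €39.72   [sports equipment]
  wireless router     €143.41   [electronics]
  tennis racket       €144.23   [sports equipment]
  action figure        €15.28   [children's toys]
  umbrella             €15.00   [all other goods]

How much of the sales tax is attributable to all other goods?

€4.79

Wall clock €51.01: all other goods → 7.25% → €3.70
Umbrella €15.00: all other goods → 7.25% → €1.09
Tax on all other goods = €3.70 + €1.09 = €4.79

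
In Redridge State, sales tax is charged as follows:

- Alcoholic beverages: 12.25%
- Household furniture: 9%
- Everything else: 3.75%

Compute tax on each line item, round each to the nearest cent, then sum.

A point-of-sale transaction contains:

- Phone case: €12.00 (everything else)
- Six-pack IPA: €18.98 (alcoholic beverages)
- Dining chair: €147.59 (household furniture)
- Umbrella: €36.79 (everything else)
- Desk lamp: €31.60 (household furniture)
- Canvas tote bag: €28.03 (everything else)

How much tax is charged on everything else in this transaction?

€2.88

Phone case €12.00: everything else → 3.75% → €0.45
Umbrella €36.79: everything else → 3.75% → €1.38
Canvas tote bag €28.03: everything else → 3.75% → €1.05
Tax on everything else = €0.45 + €1.38 + €1.05 = €2.88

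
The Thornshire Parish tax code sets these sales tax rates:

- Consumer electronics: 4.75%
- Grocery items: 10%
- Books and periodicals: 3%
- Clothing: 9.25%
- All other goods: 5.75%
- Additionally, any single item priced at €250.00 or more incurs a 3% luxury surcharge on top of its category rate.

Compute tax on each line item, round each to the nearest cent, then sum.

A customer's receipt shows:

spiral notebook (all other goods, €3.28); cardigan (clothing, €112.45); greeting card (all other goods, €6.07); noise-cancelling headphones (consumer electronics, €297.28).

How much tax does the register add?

€33.98

Spiral notebook €3.28: all other goods → 5.75% → €0.19
Cardigan €112.45: clothing → 9.25% → €10.40
Greeting card €6.07: all other goods → 5.75% → €0.35
Noise-cancelling headphones €297.28: consumer electronics → 4.75% + 3% surcharge = 7.75% → €23.04
Total tax = €0.19 + €10.40 + €0.35 + €23.04 = €33.98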